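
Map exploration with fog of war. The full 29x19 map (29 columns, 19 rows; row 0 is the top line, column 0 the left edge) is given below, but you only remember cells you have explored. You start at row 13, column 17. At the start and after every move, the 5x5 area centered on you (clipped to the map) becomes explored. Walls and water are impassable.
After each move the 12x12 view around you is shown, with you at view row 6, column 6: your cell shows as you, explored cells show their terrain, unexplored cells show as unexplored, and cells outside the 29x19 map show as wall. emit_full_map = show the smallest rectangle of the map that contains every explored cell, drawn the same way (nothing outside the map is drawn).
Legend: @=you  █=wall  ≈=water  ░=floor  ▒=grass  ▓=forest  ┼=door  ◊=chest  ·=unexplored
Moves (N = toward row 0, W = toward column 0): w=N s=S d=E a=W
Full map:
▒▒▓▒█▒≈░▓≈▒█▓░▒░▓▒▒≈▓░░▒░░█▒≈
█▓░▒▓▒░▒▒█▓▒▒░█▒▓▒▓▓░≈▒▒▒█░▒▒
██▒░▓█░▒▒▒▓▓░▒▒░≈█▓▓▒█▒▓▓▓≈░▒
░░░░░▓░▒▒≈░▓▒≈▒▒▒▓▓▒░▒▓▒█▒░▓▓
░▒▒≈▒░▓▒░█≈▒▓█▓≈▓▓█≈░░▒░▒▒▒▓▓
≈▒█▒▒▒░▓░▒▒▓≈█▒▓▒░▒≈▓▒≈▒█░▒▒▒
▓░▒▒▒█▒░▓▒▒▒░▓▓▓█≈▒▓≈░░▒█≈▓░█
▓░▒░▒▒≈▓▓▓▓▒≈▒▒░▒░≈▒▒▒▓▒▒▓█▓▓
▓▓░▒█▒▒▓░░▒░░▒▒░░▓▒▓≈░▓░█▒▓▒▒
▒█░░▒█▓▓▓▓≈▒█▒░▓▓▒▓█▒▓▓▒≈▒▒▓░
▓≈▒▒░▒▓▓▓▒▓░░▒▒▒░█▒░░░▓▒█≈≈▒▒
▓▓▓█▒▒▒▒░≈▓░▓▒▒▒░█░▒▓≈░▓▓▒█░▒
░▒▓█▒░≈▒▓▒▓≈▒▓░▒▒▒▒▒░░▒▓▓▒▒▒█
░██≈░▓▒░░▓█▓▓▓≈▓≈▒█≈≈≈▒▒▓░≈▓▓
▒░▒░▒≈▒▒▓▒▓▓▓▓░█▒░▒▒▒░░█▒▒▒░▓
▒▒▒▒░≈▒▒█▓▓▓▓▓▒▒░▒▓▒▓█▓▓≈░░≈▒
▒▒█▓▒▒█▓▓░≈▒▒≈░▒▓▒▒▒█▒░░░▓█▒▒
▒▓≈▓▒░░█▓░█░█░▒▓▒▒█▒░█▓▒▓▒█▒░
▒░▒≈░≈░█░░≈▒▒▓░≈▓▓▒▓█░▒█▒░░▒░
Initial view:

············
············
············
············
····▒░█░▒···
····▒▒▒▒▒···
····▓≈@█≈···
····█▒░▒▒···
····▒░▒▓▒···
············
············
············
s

············
············
············
····▒░█░▒···
····▒▒▒▒▒···
····▓≈▒█≈···
····█▒@▒▒···
····▒░▒▓▒···
····▒▓▒▒▒···
············
············
████████████

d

············
············
············
···▒░█░▒····
···▒▒▒▒▒░···
···▓≈▒█≈≈···
···█▒░@▒▒···
···▒░▒▓▒▓···
···▒▓▒▒▒█···
············
············
████████████

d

············
············
············
··▒░█░▒·····
··▒▒▒▒▒░░···
··▓≈▒█≈≈≈···
··█▒░▒@▒░···
··▒░▒▓▒▓█···
··▒▓▒▒▒█▒···
············
············
████████████

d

············
············
············
·▒░█░▒······
·▒▒▒▒▒░░▒···
·▓≈▒█≈≈≈▒···
·█▒░▒▒@░░···
·▒░▒▓▒▓█▓···
·▒▓▒▒▒█▒░···
············
············
████████████

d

············
············
············
▒░█░▒·······
▒▒▒▒▒░░▒▓···
▓≈▒█≈≈≈▒▒···
█▒░▒▒▒@░█···
▒░▒▓▒▓█▓▓···
▒▓▒▒▒█▒░░···
············
············
████████████

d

············
············
············
░█░▒········
▒▒▒▒░░▒▓▓···
≈▒█≈≈≈▒▒▓···
▒░▒▒▒░@█▒···
░▒▓▒▓█▓▓≈···
▓▒▒▒█▒░░░···
············
············
████████████

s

············
············
░█░▒········
▒▒▒▒░░▒▓▓···
≈▒█≈≈≈▒▒▓···
▒░▒▒▒░░█▒···
░▒▓▒▓█@▓≈···
▓▒▒▒█▒░░░···
····░█▓▒▓···
············
████████████
████████████

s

············
░█░▒········
▒▒▒▒░░▒▓▓···
≈▒█≈≈≈▒▒▓···
▒░▒▒▒░░█▒···
░▒▓▒▓█▓▓≈···
▓▒▒▒█▒@░░···
····░█▓▒▓···
····█░▒█▒···
████████████
████████████
████████████

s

░█░▒········
▒▒▒▒░░▒▓▓···
≈▒█≈≈≈▒▒▓···
▒░▒▒▒░░█▒···
░▒▓▒▓█▓▓≈···
▓▒▒▒█▒░░░···
····░█@▒▓···
····█░▒█▒···
████████████
████████████
████████████
████████████

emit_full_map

▒░█░▒·····
▒▒▒▒▒░░▒▓▓
▓≈▒█≈≈≈▒▒▓
█▒░▒▒▒░░█▒
▒░▒▓▒▓█▓▓≈
▒▓▒▒▒█▒░░░
·····░█@▒▓
·····█░▒█▒

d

█░▒·········
▒▒▒░░▒▓▓····
▒█≈≈≈▒▒▓····
░▒▒▒░░█▒····
▒▓▒▓█▓▓≈░···
▒▒▒█▒░░░▓···
···░█▓@▓▒···
···█░▒█▒░···
████████████
████████████
████████████
████████████

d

░▒·········█
▒▒░░▒▓▓····█
█≈≈≈▒▒▓····█
▒▒▒░░█▒····█
▓▒▓█▓▓≈░░··█
▒▒█▒░░░▓█··█
··░█▓▒@▒█··█
··█░▒█▒░░··█
████████████
████████████
████████████
████████████

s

▒▒░░▒▓▓····█
█≈≈≈▒▒▓····█
▒▒▒░░█▒····█
▓▒▓█▓▓≈░░··█
▒▒█▒░░░▓█··█
··░█▓▒▓▒█··█
··█░▒█@░░··█
████████████
████████████
████████████
████████████
████████████

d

▒░░▒▓▓····██
≈≈≈▒▒▓····██
▒▒░░█▒····██
▒▓█▓▓≈░░··██
▒█▒░░░▓█▒·██
·░█▓▒▓▒█▒·██
·█░▒█▒@░▒·██
████████████
████████████
████████████
████████████
████████████

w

▒·········██
▒░░▒▓▓····██
≈≈≈▒▒▓····██
▒▒░░█▒····██
▒▓█▓▓≈░░≈·██
▒█▒░░░▓█▒·██
·░█▓▒▓@█▒·██
·█░▒█▒░░▒·██
████████████
████████████
████████████
████████████

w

··········██
▒·········██
▒░░▒▓▓····██
≈≈≈▒▒▓····██
▒▒░░█▒▒▒░·██
▒▓█▓▓≈░░≈·██
▒█▒░░░@█▒·██
·░█▓▒▓▒█▒·██
·█░▒█▒░░▒·██
████████████
████████████
████████████

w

··········██
··········██
▒·········██
▒░░▒▓▓····██
≈≈≈▒▒▓░≈▓·██
▒▒░░█▒▒▒░·██
▒▓█▓▓≈@░≈·██
▒█▒░░░▓█▒·██
·░█▓▒▓▒█▒·██
·█░▒█▒░░▒·██
████████████
████████████

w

··········██
··········██
··········██
▒·········██
▒░░▒▓▓▒▒▒·██
≈≈≈▒▒▓░≈▓·██
▒▒░░█▒@▒░·██
▒▓█▓▓≈░░≈·██
▒█▒░░░▓█▒·██
·░█▓▒▓▒█▒·██
·█░▒█▒░░▒·██
████████████

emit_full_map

▒░█░▒········
▒▒▒▒▒░░▒▓▓▒▒▒
▓≈▒█≈≈≈▒▒▓░≈▓
█▒░▒▒▒░░█▒@▒░
▒░▒▓▒▓█▓▓≈░░≈
▒▓▒▒▒█▒░░░▓█▒
·····░█▓▒▓▒█▒
·····█░▒█▒░░▒

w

··········██
··········██
··········██
··········██
▒···▓▓▒█░·██
▒░░▒▓▓▒▒▒·██
≈≈≈▒▒▓@≈▓·██
▒▒░░█▒▒▒░·██
▒▓█▓▓≈░░≈·██
▒█▒░░░▓█▒·██
·░█▓▒▓▒█▒·██
·█░▒█▒░░▒·██

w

··········██
··········██
··········██
··········██
····▒█≈≈▒·██
▒···▓▓▒█░·██
▒░░▒▓▓@▒▒·██
≈≈≈▒▒▓░≈▓·██
▒▒░░█▒▒▒░·██
▒▓█▓▓≈░░≈·██
▒█▒░░░▓█▒·██
·░█▓▒▓▒█▒·██

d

·········███
·········███
·········███
·········███
···▒█≈≈▒▒███
···▓▓▒█░▒███
░░▒▓▓▒@▒████
≈≈▒▒▓░≈▓▓███
▒░░█▒▒▒░▓███
▓█▓▓≈░░≈·███
█▒░░░▓█▒·███
░█▓▒▓▒█▒·███

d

········████
········████
········████
········████
··▒█≈≈▒▒████
··▓▓▒█░▒████
░▒▓▓▒▒@█████
≈▒▒▓░≈▓▓████
░░█▒▒▒░▓████
█▓▓≈░░≈·████
▒░░░▓█▒·████
█▓▒▓▒█▒·████

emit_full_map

········▒█≈≈▒▒
▒░█░▒···▓▓▒█░▒
▒▒▒▒▒░░▒▓▓▒▒@█
▓≈▒█≈≈≈▒▒▓░≈▓▓
█▒░▒▒▒░░█▒▒▒░▓
▒░▒▓▒▓█▓▓≈░░≈·
▒▓▒▒▒█▒░░░▓█▒·
·····░█▓▒▓▒█▒·
·····█░▒█▒░░▒·

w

········████
········████
········████
········████
····▒▒▓░████
··▒█≈≈▒▒████
··▓▓▒█@▒████
░▒▓▓▒▒▒█████
≈▒▒▓░≈▓▓████
░░█▒▒▒░▓████
█▓▓≈░░≈·████
▒░░░▓█▒·████

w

········████
········████
········████
········████
····▒▓▒▒████
····▒▒▓░████
··▒█≈≈@▒████
··▓▓▒█░▒████
░▒▓▓▒▒▒█████
≈▒▒▓░≈▓▓████
░░█▒▒▒░▓████
█▓▓≈░░≈·████

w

········████
········████
········████
········████
····▓█▓▓████
····▒▓▒▒████
····▒▒@░████
··▒█≈≈▒▒████
··▓▓▒█░▒████
░▒▓▓▒▒▒█████
≈▒▒▓░≈▓▓████
░░█▒▒▒░▓████

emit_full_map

··········▓█▓▓
··········▒▓▒▒
··········▒▒@░
········▒█≈≈▒▒
▒░█░▒···▓▓▒█░▒
▒▒▒▒▒░░▒▓▓▒▒▒█
▓≈▒█≈≈≈▒▒▓░≈▓▓
█▒░▒▒▒░░█▒▒▒░▓
▒░▒▓▒▓█▓▓≈░░≈·
▒▓▒▒▒█▒░░░▓█▒·
·····░█▓▒▓▒█▒·
·····█░▒█▒░░▒·


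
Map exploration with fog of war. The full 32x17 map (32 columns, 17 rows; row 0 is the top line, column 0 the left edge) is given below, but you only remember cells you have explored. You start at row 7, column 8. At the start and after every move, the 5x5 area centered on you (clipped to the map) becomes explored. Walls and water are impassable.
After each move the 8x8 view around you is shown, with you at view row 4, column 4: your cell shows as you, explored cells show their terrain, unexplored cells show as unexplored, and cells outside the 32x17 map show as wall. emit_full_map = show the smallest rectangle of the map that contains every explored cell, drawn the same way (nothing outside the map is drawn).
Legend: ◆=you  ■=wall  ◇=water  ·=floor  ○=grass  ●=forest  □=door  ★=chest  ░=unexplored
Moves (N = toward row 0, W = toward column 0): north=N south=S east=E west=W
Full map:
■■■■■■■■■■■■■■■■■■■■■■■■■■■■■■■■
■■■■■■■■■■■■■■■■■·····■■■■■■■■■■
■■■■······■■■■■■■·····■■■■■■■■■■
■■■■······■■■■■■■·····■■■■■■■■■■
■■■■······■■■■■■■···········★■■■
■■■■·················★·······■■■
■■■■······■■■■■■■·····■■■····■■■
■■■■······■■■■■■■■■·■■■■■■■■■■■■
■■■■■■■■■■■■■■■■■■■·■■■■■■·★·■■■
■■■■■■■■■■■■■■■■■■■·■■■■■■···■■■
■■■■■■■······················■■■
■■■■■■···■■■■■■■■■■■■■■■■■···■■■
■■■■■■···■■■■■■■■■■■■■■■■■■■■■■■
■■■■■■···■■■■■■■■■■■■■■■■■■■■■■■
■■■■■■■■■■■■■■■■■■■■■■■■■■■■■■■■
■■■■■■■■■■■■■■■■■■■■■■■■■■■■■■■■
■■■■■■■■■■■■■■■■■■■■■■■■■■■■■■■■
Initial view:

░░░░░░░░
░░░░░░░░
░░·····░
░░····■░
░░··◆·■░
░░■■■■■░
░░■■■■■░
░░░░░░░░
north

░░░░░░░░
░░░░░░░░
░░····■░
░░·····░
░░··◆·■░
░░····■░
░░■■■■■░
░░■■■■■░

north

░░░░░░░░
░░░░░░░░
░░····■░
░░····■░
░░··◆··░
░░····■░
░░····■░
░░■■■■■░

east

░░░░░░░░
░░░░░░░░
░····■■░
░····■■░
░···◆··░
░····■■░
░····■■░
░■■■■■░░

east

░░░░░░░░
░░░░░░░░
····■■■░
····■■■░
····◆··░
····■■■░
····■■■░
■■■■■░░░

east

░░░░░░░░
░░░░░░░░
···■■■■░
···■■■■░
····◆··░
···■■■■░
···■■■■░
■■■■░░░░

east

░░░░░░░░
░░░░░░░░
··■■■■■░
··■■■■■░
····◆··░
··■■■■■░
··■■■■■░
■■■░░░░░

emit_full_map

····■■■■■
····■■■■■
······◆··
····■■■■■
····■■■■■
■■■■■░░░░
■■■■■░░░░

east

░░░░░░░░
░░░░░░░░
·■■■■■■░
·■■■■■■░
····◆··░
·■■■■■■░
·■■■■■■░
■■░░░░░░

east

░░░░░░░░
░░░░░░░░
■■■■■■■░
■■■■■■■░
····◆··░
■■■■■■■░
■■■■■■■░
■░░░░░░░

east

░░░░░░░░
░░░░░░░░
■■■■■■·░
■■■■■■·░
····◆··░
■■■■■■·░
■■■■■■■░
░░░░░░░░

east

░░░░░░░░
░░░░░░░░
■■■■■··░
■■■■■··░
····◆··░
■■■■■··░
■■■■■■■░
░░░░░░░░

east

░░░░░░░░
░░░░░░░░
■■■■···░
■■■■···░
····◆··░
■■■■···░
■■■■■■·░
░░░░░░░░

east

░░░░░░░░
░░░░░░░░
■■■····░
■■■····░
····◆··░
■■■····░
■■■■■·■░
░░░░░░░░

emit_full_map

····■■■■■■■····
····■■■■■■■····
············◆··
····■■■■■■■····
····■■■■■■■■■·■
■■■■■░░░░░░░░░░
■■■■■░░░░░░░░░░

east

░░░░░░░░
░░░░░░░░
■■·····░
■■·····░
····◆·★░
■■·····░
■■■■·■■░
░░░░░░░░

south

░░░░░░░░
■■·····░
■■·····░
······★░
■■··◆··░
■■■■·■■░
░░■■·■■░
░░░░░░░░

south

■■·····░
■■·····░
······★░
■■·····░
■■■■◆■■░
░░■■·■■░
░░■■·■■░
░░░░░░░░

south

■■·····░
······★░
■■·····░
■■■■·■■░
░░■■◆■■░
░░■■·■■░
░░·····░
░░░░░░░░

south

······★░
■■·····░
■■■■·■■░
░░■■·■■░
░░■■◆■■░
░░·····░
░░■■■■■░
░░░░░░░░

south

■■·····░
■■■■·■■░
░░■■·■■░
░░■■·■■░
░░··◆··░
░░■■■■■░
░░■■■■■░
░░░░░░░░

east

■·····░░
■■■·■■░░
░■■·■■■░
░■■·■■■░
░···◆··░
░■■■■■■░
░■■■■■■░
░░░░░░░░

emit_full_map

····■■■■■■■·····░
····■■■■■■■·····░
···············★░
····■■■■■■■·····░
····■■■■■■■■■·■■░
■■■■■░░░░░░■■·■■■
■■■■■░░░░░░■■·■■■
░░░░░░░░░░░···◆··
░░░░░░░░░░░■■■■■■
░░░░░░░░░░░■■■■■■


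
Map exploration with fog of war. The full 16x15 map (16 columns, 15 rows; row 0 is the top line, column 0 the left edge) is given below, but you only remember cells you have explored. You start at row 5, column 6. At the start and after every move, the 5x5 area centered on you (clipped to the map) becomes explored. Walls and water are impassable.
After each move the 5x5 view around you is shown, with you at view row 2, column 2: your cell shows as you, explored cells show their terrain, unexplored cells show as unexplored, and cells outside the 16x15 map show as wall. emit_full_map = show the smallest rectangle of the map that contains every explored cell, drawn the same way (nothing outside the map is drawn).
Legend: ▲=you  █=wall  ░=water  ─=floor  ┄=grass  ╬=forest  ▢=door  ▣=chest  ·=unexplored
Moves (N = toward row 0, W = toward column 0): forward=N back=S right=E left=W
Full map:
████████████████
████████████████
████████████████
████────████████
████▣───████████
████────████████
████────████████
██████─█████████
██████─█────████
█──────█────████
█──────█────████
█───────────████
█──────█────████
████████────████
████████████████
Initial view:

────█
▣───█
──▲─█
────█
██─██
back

▣───█
────█
──▲─█
██─██
██─█─

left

█▣───
█────
█─▲──
███─█
███─█

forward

█────
█▣───
█─▲──
█────
███─█

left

██───
██▣──
██▲──
██───
████─

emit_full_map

██────█
██▣───█
██▲───█
██────█
████─██
·███─█─

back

██▣──
██───
██▲──
████─
████─

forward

██───
██▣──
██▲──
██───
████─

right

█────
█▣───
█─▲──
█────
███─█

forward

█████
█────
█▣▲──
█────
█────


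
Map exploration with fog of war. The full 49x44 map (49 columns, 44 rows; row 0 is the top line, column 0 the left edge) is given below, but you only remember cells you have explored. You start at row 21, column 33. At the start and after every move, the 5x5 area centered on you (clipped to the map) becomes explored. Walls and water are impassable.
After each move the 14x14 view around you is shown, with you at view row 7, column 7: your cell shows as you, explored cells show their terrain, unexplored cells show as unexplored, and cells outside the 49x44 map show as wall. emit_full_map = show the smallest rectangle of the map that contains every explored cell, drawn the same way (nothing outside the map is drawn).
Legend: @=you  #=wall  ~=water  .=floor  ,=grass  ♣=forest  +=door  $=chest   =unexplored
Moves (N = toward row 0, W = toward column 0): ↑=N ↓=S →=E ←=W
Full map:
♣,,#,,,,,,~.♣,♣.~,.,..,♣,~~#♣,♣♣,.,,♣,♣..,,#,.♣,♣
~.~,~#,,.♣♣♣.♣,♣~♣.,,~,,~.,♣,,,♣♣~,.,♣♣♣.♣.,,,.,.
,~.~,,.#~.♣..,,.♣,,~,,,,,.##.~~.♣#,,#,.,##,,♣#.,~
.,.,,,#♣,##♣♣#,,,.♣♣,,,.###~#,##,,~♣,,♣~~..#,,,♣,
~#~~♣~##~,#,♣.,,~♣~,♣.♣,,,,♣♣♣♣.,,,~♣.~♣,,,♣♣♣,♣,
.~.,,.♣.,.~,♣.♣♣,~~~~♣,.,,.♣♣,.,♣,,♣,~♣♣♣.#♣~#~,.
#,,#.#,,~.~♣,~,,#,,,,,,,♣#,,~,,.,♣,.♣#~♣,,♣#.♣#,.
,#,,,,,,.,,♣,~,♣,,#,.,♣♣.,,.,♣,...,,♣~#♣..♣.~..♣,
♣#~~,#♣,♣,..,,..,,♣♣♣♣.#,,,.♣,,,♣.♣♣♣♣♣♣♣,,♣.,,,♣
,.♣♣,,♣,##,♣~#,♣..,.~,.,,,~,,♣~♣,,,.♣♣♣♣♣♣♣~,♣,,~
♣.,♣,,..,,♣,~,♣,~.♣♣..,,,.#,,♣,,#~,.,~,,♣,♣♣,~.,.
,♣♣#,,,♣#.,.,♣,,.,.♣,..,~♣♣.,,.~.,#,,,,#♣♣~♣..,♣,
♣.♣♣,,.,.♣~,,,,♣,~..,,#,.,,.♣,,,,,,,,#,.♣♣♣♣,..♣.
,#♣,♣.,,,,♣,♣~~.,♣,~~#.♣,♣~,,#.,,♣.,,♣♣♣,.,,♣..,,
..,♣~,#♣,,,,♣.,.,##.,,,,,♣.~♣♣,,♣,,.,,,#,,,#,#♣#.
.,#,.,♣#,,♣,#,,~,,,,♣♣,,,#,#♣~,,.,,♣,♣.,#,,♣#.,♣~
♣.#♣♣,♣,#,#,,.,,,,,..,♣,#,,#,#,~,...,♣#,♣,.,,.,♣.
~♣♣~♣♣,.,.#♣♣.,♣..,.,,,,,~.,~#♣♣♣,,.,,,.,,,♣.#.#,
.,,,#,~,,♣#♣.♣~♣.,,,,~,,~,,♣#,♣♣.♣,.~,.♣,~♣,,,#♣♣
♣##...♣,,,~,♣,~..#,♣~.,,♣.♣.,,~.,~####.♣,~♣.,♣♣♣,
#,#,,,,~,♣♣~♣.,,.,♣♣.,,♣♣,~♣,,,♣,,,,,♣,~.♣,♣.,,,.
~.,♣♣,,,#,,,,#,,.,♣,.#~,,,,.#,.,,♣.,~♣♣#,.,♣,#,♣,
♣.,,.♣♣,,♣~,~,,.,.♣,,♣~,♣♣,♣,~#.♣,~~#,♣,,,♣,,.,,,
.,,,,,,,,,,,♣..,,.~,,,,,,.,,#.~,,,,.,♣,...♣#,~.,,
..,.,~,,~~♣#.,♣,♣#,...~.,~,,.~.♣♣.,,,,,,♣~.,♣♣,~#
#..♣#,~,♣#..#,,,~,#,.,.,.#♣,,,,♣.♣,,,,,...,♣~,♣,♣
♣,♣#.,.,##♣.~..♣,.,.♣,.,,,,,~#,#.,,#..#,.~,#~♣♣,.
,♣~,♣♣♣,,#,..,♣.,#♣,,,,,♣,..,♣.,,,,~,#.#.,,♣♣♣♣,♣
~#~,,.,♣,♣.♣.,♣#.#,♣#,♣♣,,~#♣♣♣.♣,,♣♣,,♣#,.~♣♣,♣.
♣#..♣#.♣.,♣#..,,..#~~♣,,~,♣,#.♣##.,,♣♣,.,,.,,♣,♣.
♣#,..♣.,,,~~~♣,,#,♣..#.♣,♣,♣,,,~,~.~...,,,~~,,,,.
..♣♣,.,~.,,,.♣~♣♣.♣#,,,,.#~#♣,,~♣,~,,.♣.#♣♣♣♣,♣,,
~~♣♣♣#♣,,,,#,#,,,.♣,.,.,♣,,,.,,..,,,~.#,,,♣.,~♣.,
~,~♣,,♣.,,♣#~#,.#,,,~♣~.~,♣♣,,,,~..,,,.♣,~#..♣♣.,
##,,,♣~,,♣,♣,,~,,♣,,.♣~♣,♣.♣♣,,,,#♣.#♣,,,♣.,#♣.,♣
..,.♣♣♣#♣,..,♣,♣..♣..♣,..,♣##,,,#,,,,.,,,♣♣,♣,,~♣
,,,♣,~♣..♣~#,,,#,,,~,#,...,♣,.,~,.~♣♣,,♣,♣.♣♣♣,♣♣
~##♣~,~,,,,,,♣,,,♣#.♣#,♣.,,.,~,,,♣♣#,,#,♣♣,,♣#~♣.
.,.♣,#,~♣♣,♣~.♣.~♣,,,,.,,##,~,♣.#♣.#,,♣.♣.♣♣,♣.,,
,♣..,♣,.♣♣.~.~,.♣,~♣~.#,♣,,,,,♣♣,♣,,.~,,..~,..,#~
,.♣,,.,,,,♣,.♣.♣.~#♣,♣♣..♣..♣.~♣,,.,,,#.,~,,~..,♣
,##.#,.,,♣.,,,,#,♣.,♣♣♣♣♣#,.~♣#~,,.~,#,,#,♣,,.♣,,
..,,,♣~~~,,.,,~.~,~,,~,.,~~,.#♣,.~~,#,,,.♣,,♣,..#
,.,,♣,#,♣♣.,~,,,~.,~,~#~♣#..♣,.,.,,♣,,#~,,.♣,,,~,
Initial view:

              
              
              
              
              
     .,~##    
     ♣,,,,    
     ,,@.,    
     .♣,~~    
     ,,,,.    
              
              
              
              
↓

              
              
              
              
     .,~##    
     ♣,,,,    
     ,,♣.,    
     .♣@~~    
     ,,,,.    
     ♣♣.,,    
              
              
              
              

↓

              
              
              
     .,~##    
     ♣,,,,    
     ,,♣.,    
     .♣,~~    
     ,,@,.    
     ♣♣.,,    
     ♣.♣,,    
              
              
              
              

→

              
              
              
    .,~##     
    ♣,,,,     
    ,,♣.,~    
    .♣,~~#    
    ,,,@.,    
    ♣♣.,,,    
    ♣.♣,,,    
              
              
              
              

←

              
              
              
     .,~##    
     ♣,,,,    
     ,,♣.,~   
     .♣,~~#   
     ,,@,.,   
     ♣♣.,,,   
     ♣.♣,,,   
              
              
              
              

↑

              
              
              
              
     .,~##    
     ♣,,,,    
     ,,♣.,~   
     .♣@~~#   
     ,,,,.,   
     ♣♣.,,,   
     ♣.♣,,,   
              
              
              

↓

              
              
              
     .,~##    
     ♣,,,,    
     ,,♣.,~   
     .♣,~~#   
     ,,@,.,   
     ♣♣.,,,   
     ♣.♣,,,   
              
              
              
              

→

              
              
              
    .,~##     
    ♣,,,,     
    ,,♣.,~    
    .♣,~~#    
    ,,,@.,    
    ♣♣.,,,    
    ♣.♣,,,    
              
              
              
              

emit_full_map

.,~## 
♣,,,, 
,,♣.,~
.♣,~~#
,,,@.,
♣♣.,,,
♣.♣,,,


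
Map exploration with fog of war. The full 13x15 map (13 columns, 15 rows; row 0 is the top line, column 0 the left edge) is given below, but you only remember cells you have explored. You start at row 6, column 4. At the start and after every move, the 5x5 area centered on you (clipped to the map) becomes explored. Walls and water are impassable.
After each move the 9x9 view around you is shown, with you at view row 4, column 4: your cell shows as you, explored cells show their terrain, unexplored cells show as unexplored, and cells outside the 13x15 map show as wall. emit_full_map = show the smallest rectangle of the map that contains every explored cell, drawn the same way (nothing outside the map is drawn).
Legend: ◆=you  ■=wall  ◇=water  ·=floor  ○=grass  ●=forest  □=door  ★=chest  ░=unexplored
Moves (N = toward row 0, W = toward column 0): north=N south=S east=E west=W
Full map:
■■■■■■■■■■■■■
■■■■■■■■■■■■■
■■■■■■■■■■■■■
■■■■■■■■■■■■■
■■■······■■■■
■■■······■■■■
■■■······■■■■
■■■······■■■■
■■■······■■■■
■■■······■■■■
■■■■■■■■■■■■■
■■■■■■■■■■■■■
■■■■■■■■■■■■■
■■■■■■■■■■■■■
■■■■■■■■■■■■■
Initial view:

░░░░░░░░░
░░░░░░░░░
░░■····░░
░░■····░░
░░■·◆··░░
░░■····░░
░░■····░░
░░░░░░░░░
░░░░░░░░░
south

░░░░░░░░░
░░■····░░
░░■····░░
░░■····░░
░░■·◆··░░
░░■····░░
░░■····░░
░░░░░░░░░
░░░░░░░░░

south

░░■····░░
░░■····░░
░░■····░░
░░■····░░
░░■·◆··░░
░░■····░░
░░■■■■■░░
░░░░░░░░░
░░░░░░░░░

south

░░■····░░
░░■····░░
░░■····░░
░░■····░░
░░■·◆··░░
░░■■■■■░░
░░■■■■■░░
░░░░░░░░░
░░░░░░░░░

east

░■····░░░
░■····░░░
░■·····░░
░■·····░░
░■··◆··░░
░■■■■■■░░
░■■■■■■░░
░░░░░░░░░
░░░░░░░░░

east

■····░░░░
■····░░░░
■······░░
■······░░
■···◆··░░
■■■■■■■░░
■■■■■■■░░
░░░░░░░░░
░░░░░░░░░

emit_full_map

■····░░
■····░░
■····░░
■······
■······
■···◆··
■■■■■■■
■■■■■■■

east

····░░░░░
····░░░░░
······■░░
······■░░
····◆·■░░
■■■■■■■░░
■■■■■■■░░
░░░░░░░░░
░░░░░░░░░

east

···░░░░░░
···░░░░░░
·····■■░░
·····■■░░
····◆■■░░
■■■■■■■░░
■■■■■■■░░
░░░░░░░░░
░░░░░░░░░

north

···░░░░░░
···░░░░░░
·····■■░░
·····■■░░
····◆■■░░
·····■■░░
■■■■■■■░░
■■■■■■■░░
░░░░░░░░░

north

░░░░░░░░░
···░░░░░░
·····■■░░
·····■■░░
····◆■■░░
·····■■░░
·····■■░░
■■■■■■■░░
■■■■■■■░░

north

░░░░░░░░░
░░░░░░░░░
·····■■░░
·····■■░░
····◆■■░░
·····■■░░
·····■■░░
·····■■░░
■■■■■■■░░

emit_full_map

■······■■
■······■■
■·····◆■■
■······■■
■······■■
■······■■
■■■■■■■■■
■■■■■■■■■


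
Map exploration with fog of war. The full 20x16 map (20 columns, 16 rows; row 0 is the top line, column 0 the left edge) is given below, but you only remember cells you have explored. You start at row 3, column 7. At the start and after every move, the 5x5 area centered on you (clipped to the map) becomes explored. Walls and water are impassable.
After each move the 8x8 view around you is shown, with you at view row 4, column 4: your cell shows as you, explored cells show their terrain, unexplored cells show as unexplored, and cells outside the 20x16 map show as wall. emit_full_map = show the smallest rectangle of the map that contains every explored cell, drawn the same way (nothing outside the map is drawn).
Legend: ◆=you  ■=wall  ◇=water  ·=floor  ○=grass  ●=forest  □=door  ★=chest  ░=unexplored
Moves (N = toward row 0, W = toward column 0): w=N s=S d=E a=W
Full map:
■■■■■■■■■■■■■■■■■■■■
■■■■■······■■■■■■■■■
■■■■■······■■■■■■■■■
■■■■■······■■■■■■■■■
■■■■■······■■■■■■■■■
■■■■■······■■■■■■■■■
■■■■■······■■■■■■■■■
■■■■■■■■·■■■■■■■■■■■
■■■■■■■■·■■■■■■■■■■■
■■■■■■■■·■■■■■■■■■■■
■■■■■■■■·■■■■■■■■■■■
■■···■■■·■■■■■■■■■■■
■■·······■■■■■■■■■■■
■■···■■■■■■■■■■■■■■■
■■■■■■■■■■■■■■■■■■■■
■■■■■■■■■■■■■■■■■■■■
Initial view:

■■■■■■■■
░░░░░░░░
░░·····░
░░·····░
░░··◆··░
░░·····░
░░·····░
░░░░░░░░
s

░░░░░░░░
░░·····░
░░·····░
░░·····░
░░··◆··░
░░·····░
░░·····░
░░░░░░░░

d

░░░░░░░░
░·····░░
░······░
░······░
░···◆··░
░······░
░······░
░░░░░░░░

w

■■■■■■■■
░░░░░░░░
░······░
░······░
░···◆··░
░······░
░······░
░······░

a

■■■■■■■■
░░░░░░░░
░░······
░░······
░░··◆···
░░······
░░······
░░······

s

░░░░░░░░
░░······
░░······
░░······
░░··◆···
░░······
░░······
░░░░░░░░

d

░░░░░░░░
░······░
░······░
░······░
░···◆··░
░······░
░······░
░░░░░░░░

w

■■■■■■■■
░░░░░░░░
░······░
░······░
░···◆··░
░······░
░······░
░······░

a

■■■■■■■■
░░░░░░░░
░░······
░░······
░░··◆···
░░······
░░······
░░······


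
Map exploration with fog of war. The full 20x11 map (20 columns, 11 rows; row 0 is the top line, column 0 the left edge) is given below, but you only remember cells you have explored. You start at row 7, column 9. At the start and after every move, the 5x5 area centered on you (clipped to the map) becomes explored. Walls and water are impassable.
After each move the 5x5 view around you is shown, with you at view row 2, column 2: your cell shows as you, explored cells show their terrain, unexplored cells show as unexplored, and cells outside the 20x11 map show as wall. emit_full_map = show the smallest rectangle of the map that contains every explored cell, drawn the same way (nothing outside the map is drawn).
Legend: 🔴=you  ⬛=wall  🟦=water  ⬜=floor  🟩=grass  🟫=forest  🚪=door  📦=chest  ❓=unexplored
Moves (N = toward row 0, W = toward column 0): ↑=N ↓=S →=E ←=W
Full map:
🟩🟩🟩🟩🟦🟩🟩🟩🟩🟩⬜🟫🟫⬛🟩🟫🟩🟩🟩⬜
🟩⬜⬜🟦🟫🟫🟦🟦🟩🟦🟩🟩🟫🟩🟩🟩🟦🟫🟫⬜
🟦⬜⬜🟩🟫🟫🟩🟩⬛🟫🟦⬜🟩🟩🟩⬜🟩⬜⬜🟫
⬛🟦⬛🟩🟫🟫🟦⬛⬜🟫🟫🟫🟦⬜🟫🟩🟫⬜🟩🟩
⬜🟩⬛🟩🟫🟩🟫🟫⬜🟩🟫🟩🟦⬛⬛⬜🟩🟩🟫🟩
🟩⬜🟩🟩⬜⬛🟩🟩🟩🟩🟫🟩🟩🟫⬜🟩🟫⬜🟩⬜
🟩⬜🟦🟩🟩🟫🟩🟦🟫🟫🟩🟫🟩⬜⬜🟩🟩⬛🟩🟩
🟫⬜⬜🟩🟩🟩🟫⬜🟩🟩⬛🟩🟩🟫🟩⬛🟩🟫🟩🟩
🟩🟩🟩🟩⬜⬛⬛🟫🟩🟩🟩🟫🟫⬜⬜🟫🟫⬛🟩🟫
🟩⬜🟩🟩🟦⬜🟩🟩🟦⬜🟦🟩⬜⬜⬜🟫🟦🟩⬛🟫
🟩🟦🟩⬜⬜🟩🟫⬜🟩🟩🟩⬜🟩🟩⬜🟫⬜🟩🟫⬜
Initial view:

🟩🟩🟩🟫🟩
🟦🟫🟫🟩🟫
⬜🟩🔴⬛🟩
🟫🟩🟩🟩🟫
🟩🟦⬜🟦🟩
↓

🟦🟫🟫🟩🟫
⬜🟩🟩⬛🟩
🟫🟩🔴🟩🟫
🟩🟦⬜🟦🟩
⬜🟩🟩🟩⬜

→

🟫🟫🟩🟫🟩
🟩🟩⬛🟩🟩
🟩🟩🔴🟫🟫
🟦⬜🟦🟩⬜
🟩🟩🟩⬜🟩

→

🟫🟩🟫🟩⬜
🟩⬛🟩🟩🟫
🟩🟩🔴🟫⬜
⬜🟦🟩⬜⬜
🟩🟩⬜🟩🟩

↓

🟩⬛🟩🟩🟫
🟩🟩🟫🟫⬜
⬜🟦🔴⬜⬜
🟩🟩⬜🟩🟩
⬛⬛⬛⬛⬛

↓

🟩🟩🟫🟫⬜
⬜🟦🟩⬜⬜
🟩🟩🔴🟩🟩
⬛⬛⬛⬛⬛
⬛⬛⬛⬛⬛

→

🟩🟫🟫⬜⬜
🟦🟩⬜⬜⬜
🟩⬜🔴🟩⬜
⬛⬛⬛⬛⬛
⬛⬛⬛⬛⬛

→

🟫🟫⬜⬜🟫
🟩⬜⬜⬜🟫
⬜🟩🔴⬜🟫
⬛⬛⬛⬛⬛
⬛⬛⬛⬛⬛

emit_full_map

🟩🟩🟩🟫🟩❓❓❓❓
🟦🟫🟫🟩🟫🟩⬜❓❓
⬜🟩🟩⬛🟩🟩🟫❓❓
🟫🟩🟩🟩🟫🟫⬜⬜🟫
🟩🟦⬜🟦🟩⬜⬜⬜🟫
⬜🟩🟩🟩⬜🟩🔴⬜🟫


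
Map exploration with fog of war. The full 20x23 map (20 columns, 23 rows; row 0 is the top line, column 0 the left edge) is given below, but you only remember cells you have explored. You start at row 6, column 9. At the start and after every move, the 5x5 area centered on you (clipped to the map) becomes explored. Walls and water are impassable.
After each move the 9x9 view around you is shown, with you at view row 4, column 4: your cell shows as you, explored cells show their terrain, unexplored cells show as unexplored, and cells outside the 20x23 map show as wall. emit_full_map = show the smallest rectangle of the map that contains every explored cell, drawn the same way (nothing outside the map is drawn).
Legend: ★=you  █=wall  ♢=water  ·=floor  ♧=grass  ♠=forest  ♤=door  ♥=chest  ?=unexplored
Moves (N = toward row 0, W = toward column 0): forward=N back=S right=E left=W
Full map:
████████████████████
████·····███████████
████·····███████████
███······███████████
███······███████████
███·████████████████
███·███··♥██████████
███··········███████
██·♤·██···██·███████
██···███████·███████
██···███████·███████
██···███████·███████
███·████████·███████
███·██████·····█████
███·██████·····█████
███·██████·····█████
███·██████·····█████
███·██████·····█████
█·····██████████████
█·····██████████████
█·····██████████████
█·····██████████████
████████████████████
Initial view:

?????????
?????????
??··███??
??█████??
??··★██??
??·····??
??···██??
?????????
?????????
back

?????????
??··███??
??█████??
??··♥██??
??··★··??
??···██??
??█████??
?????????
?????????

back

??··███??
??█████??
??··♥██??
??·····??
??··★██??
??█████??
??█████??
?????????
?????????

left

???··███?
???█████?
??█··♥██?
??······?
??█·★·██?
??██████?
??██████?
?????????
?????????

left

????··███
????█████
??██··♥██
??·······
??██★··██
??███████
??███████
?????????
?????????

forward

?????????
????··███
??███████
??██··♥██
??··★····
??██···██
??███████
??███████
?????????

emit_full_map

??··███
███████
██··♥██
··★····
██···██
███████
███████

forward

?????????
?????????
??····███
??███████
??██★·♥██
??·······
??██···██
??███████
??███████

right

?????????
?????????
?····███?
?███████?
?██·★♥██?
?·······?
?██···██?
?███████?
?███████?

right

?????????
?????????
····███??
███████??
██··★██??
·······??
██···██??
███████??
███████??

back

?????????
····███??
███████??
██··♥██??
····★··??
██···██??
███████??
███████??
?????????

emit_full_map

····███
███████
██··♥██
····★··
██···██
███████
███████

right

?????????
···███???
███████??
█··♥███??
····★··??
█···██·??
██████·??
██████???
?????????

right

?????????
··███????
███████??
··♥████??
····★·█??
···██·█??
█████·█??
█████????
?????????

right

?????????
·███?????
███████??
·♥█████??
····★██??
··██·██??
████·██??
████?????
?????????

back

·███?????
███████??
·♥█████??
·····██??
··██★██??
████·██??
████·██??
?????????
?????????

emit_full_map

····███???
██████████
██··♥█████
········██
██···██★██
███████·██
███████·██

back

███████??
·♥█████??
·····██??
··██·██??
████★██??
████·██??
??██·██??
?????????
?????????

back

·♥█████??
·····██??
··██·██??
████·██??
████★██??
??██·██??
??██·██??
?????????
?????????

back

·····██??
··██·██??
████·██??
████·██??
??██★██??
??██·██??
??·····??
?????????
?????????

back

··██·██??
████·██??
████·██??
??██·██??
??██★██??
??·····??
??·····??
?????????
?????????

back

████·██??
████·██??
??██·██??
??██·██??
??··★··??
??·····??
??·····??
?????????
?????????

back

████·██??
??██·██??
??██·██??
??·····??
??··★··??
??·····??
??·····??
?????????
?????????

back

??██·██??
??██·██??
??·····??
??·····??
??··★··??
??·····??
??·····??
?????????
?????????

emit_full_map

····███???
██████████
██··♥█████
········██
██···██·██
███████·██
███████·██
?????██·██
?????██·██
?????·····
?????·····
?????··★··
?????·····
?????·····

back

??██·██??
??·····??
??·····??
??·····??
??··★··??
??·····??
??█████??
?????????
?????????

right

?██·██???
?·····???
?·····█??
?·····█??
?···★·█??
?·····█??
?██████??
?????????
?????????

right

██·██????
·····????
·····██??
·····██??
····★██??
·····██??
███████??
?????????
?????????

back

·····????
·····██??
·····██??
·····██??
····★██??
███████??
??█████??
?????????
?????????

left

?·····???
?·····██?
?·····██?
?·····██?
?···★·██?
?███████?
??██████?
?????????
?????????

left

??·····??
??·····██
??·····██
??·····██
??··★··██
??███████
??███████
?????????
?????????

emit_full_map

····███?????
██████████??
██··♥█████??
········██??
██···██·██??
███████·██??
███████·██??
?????██·██??
?????██·██??
?????·····??
?????·····██
?????·····██
?????·····██
?????··★··██
?????███████
?????███████

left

???·····?
???·····█
??█·····█
??█·····█
??█·★···█
??███████
??███████
?????????
?????????

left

????·····
????·····
??██·····
??██·····
??██★····
??███████
??███████
?????????
?????????

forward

????██·██
????·····
??██·····
??██·····
??██★····
??██·····
??███████
??███████
?????????

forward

????██·██
????██·██
??██·····
??██·····
??██★····
??██·····
??██·····
??███████
??███████

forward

██████·██
????██·██
??████·██
??██·····
??██★····
??██·····
??██·····
??██·····
??███████

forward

██████·██
██████·██
??████·██
??████·██
??██★····
??██·····
??██·····
??██·····
??██·····

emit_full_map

····███?????
██████████??
██··♥█████??
········██??
██···██·██??
███████·██??
███████·██??
???████·██??
???████·██??
???██★····??
???██·····██
???██·····██
???██·····██
???██·····██
???█████████
???█████████

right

█████·██?
█████·██?
?████·██?
?████·██?
?██·★···?
?██·····█
?██·····█
?██·····█
?██·····█

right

████·██??
████·██??
████·██??
████·██??
██··★··??
██·····██
██·····██
██·····██
██·····██

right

███·██???
███·██???
███·███??
███·███??
█···★·█??
█·····██?
█·····██?
█·····██?
█·····██?

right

██·██????
██·██????
██·████??
██·████??
····★██??
·····██??
·····██??
·····██??
·····██??

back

██·██????
██·████??
██·████??
·····██??
····★██??
·····██??
·····██??
·····██??
███████??

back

██·████??
██·████??
·····██??
·····██??
····★██??
·····██??
·····██??
███████??
███████??

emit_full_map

····███?????
██████████??
██··♥█████??
········██??
██···██·██??
███████·██??
███████·██??
???████·████
???████·████
???██·····██
???██·····██
???██····★██
???██·····██
???██·····██
???█████████
???█████████
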